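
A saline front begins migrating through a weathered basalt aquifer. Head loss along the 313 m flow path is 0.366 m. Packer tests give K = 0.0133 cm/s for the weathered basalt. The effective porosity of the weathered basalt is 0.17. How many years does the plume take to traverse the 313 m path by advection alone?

10.8

Convert K: 0.0133 cm/s × 864 = 11.49 m/day.
Hydraulic gradient i = Δh / L = 0.366 / 313 = 0.001169.
Darcy flux q = K · i = 11.49 × 0.001169 = 0.01344 m/day.
Seepage velocity v = q / n_e = 0.01344 / 0.17 = 0.07904 m/day.
Travel time t = L / v = 313 / 0.07904 = 3960 days = 10.84 years.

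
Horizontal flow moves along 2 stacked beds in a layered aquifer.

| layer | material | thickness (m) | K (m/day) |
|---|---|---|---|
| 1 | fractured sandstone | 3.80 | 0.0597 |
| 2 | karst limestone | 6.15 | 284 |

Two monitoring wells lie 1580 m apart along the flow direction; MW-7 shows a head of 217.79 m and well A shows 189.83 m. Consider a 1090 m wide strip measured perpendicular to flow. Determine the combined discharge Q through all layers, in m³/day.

33700

Flow is parallel to layering, so each bed carries its own Darcy discharge and the transmissivities add.
Σ(K_i·b_i) = 0.0597×3.80 + 284×6.15 = 1747 m²/day.
Hydraulic gradient i = (217.79 − 189.83) / 1580 = 27.96 / 1580 = 0.01770.
Q = Σ(K_i·b_i) · W · i = 1747 × 1090 × 0.01770 = 33694 m³/day.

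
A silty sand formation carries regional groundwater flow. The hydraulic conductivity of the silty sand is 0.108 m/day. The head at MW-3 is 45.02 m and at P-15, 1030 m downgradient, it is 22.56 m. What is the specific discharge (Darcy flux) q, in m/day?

0.00236

Hydraulic gradient i = (45.02 − 22.56) / 1030 = 22.46 / 1030 = 0.02181.
Specific discharge q = K · i = 0.1080 × 0.02181 = 0.002355 m/day.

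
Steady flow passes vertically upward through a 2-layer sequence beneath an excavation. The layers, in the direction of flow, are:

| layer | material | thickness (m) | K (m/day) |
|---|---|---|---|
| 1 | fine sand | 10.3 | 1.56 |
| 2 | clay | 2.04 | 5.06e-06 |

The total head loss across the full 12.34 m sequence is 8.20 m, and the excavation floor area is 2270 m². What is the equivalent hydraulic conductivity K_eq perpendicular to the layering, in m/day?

Flow is perpendicular to layering, so the layers act in series and the equivalent K is the thickness-weighted harmonic mean.
Total thickness L = 10.3 + 2.04 = 12.34 m.
Σ(b_i/K_i) = 10.3/1.56 + 2.04/5.06e-06 = 4.032e+05 d.
K_eq = L / Σ(b_i/K_i) = 12.34 / 4.032e+05 = 3.061e-05 m/day.

3.06e-05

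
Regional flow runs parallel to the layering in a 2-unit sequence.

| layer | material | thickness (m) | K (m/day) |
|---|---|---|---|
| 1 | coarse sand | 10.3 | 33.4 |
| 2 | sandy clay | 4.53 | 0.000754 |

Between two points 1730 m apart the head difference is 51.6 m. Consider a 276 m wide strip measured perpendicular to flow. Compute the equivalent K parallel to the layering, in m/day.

Flow is parallel to layering, so each bed carries its own Darcy discharge and the transmissivities add.
Σ(K_i·b_i) = 33.4×10.3 + 0.000754×4.53 = 344.0 m²/day.
Total thickness b = 14.83 m, so K_eq = Σ(K_i·b_i)/b = 23.20 m/day.

23.2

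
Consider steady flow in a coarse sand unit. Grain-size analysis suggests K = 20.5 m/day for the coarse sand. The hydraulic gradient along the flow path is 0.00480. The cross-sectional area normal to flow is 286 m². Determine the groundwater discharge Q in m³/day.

28.1

Hydraulic gradient i = 0.00480.
Darcy's law: Q = K · A · i = 20.50 × 286.0 × 0.004800 = 28.14 m³/day.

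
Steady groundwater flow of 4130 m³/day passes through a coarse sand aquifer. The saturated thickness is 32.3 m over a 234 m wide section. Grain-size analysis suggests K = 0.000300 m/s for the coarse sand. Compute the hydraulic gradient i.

Convert K: 0.000300 m/s × 86400 = 25.92 m/day.
Cross-sectional area A = 234 × 32.3 = 7558 m².
From Q = K·A·i, i = Q / (K·A) = 4130 / (25.92 × 7558) = 0.02108.

0.0211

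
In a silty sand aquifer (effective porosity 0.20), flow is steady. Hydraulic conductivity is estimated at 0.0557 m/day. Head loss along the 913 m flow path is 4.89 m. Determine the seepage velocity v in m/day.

Hydraulic gradient i = Δh / L = 4.89 / 913 = 0.005356.
Darcy flux q = K · i = 0.05570 × 0.005356 = 0.0002983 m/day.
Seepage velocity v = q / n_e = 0.0002983 / 0.20 = 0.001492 m/day.

0.00149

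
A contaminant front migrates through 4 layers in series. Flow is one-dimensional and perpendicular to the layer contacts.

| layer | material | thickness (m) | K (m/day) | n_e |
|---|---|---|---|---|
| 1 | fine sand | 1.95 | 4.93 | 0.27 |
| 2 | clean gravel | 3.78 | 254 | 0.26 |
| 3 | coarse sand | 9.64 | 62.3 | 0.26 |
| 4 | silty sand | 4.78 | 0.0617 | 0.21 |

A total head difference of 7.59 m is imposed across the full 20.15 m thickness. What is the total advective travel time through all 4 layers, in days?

51.6

With flow normal to the layers, continuity requires the same specific discharge q through every layer.
Σ(b_i/K_i) = 1.95/4.93 + 3.78/254 + 9.64/62.3 + 4.78/0.0617 = 78.04 d.
q = Δh / Σ(b_i/K_i) = 7.59 / 78.04 = 0.09726 m/day.
In each layer the seepage velocity is v_i = q/n_i, so the layer transit time is t_i = b_i·n_i / q:
  layer 1 (fine sand): t_1 = 1.95 × 0.27 / 0.09726 = 5.413 d
  layer 2 (clean gravel): t_2 = 3.78 × 0.26 / 0.09726 = 10.10 d
  layer 3 (coarse sand): t_3 = 9.64 × 0.26 / 0.09726 = 25.77 d
  layer 4 (silty sand): t_4 = 4.78 × 0.21 / 0.09726 = 10.32 d
Total t = Σ t_i = 51.61 days.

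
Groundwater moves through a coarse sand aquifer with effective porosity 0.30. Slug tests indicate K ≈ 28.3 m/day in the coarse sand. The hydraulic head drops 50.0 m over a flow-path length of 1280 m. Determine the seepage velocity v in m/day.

3.68

Hydraulic gradient i = Δh / L = 50.0 / 1280 = 0.03906.
Darcy flux q = K · i = 28.30 × 0.03906 = 1.105 m/day.
Seepage velocity v = q / n_e = 1.105 / 0.30 = 3.685 m/day.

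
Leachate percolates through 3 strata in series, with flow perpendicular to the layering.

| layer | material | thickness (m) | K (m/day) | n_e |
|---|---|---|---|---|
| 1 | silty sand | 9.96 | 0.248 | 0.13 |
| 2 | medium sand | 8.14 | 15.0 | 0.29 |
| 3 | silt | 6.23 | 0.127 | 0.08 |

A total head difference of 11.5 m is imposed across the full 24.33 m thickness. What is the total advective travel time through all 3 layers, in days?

32.4

With flow normal to the layers, continuity requires the same specific discharge q through every layer.
Σ(b_i/K_i) = 9.96/0.248 + 8.14/15.0 + 6.23/0.127 = 89.76 d.
q = Δh / Σ(b_i/K_i) = 11.5 / 89.76 = 0.1281 m/day.
In each layer the seepage velocity is v_i = q/n_i, so the layer transit time is t_i = b_i·n_i / q:
  layer 1 (silty sand): t_1 = 9.96 × 0.13 / 0.1281 = 10.11 d
  layer 2 (medium sand): t_2 = 8.14 × 0.29 / 0.1281 = 18.42 d
  layer 3 (silt): t_3 = 6.23 × 0.08 / 0.1281 = 3.890 d
Total t = Σ t_i = 32.42 days.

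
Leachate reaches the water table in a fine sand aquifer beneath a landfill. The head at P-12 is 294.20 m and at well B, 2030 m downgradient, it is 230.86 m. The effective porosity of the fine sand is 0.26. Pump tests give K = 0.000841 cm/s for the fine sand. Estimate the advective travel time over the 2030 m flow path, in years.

Convert K: 0.000841 cm/s × 864 = 0.7266 m/day.
Hydraulic gradient i = (294.20 − 230.86) / 2030 = 63.34 / 2030 = 0.03120.
Darcy flux q = K · i = 0.7266 × 0.03120 = 0.02267 m/day.
Seepage velocity v = q / n_e = 0.02267 / 0.26 = 0.08720 m/day.
Travel time t = L / v = 2030 / 0.08720 = 23280 days = 63.74 years.

63.7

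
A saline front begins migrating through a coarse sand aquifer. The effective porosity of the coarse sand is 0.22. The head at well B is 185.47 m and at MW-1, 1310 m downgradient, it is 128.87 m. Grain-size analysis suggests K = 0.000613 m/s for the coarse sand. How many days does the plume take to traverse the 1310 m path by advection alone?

126

Convert K: 0.000613 m/s × 86400 = 52.96 m/day.
Hydraulic gradient i = (185.47 − 128.87) / 1310 = 56.6 / 1310 = 0.04321.
Darcy flux q = K · i = 52.96 × 0.04321 = 2.288 m/day.
Seepage velocity v = q / n_e = 2.288 / 0.22 = 10.40 m/day.
Travel time t = L / v = 1310 / 10.40 = 125.9 days.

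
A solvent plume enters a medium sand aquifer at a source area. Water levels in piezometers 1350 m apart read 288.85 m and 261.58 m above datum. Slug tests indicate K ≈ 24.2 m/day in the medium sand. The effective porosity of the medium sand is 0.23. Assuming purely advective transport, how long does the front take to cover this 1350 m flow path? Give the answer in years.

Hydraulic gradient i = (288.85 − 261.58) / 1350 = 27.27 / 1350 = 0.02020.
Darcy flux q = K · i = 24.20 × 0.02020 = 0.4888 m/day.
Seepage velocity v = q / n_e = 0.4888 / 0.23 = 2.125 m/day.
Travel time t = L / v = 1350 / 2.125 = 635.2 days = 1.739 years.

1.74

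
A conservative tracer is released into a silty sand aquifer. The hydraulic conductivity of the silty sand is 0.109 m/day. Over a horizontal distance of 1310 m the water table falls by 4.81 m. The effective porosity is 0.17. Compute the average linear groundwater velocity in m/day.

Hydraulic gradient i = Δh / L = 4.81 / 1310 = 0.003672.
Darcy flux q = K · i = 0.1090 × 0.003672 = 0.0004002 m/day.
Seepage velocity v = q / n_e = 0.0004002 / 0.17 = 0.002354 m/day.

0.00235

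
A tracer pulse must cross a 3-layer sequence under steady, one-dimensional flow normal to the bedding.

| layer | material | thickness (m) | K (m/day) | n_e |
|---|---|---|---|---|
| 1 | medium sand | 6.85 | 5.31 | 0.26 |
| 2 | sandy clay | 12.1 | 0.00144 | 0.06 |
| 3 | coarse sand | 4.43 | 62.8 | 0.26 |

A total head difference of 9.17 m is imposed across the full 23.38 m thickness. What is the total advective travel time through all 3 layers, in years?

With flow normal to the layers, continuity requires the same specific discharge q through every layer.
Σ(b_i/K_i) = 6.85/5.31 + 12.1/0.00144 + 4.43/62.8 = 8404 d.
q = Δh / Σ(b_i/K_i) = 9.17 / 8404 = 0.001091 m/day.
In each layer the seepage velocity is v_i = q/n_i, so the layer transit time is t_i = b_i·n_i / q:
  layer 1 (medium sand): t_1 = 6.85 × 0.26 / 0.001091 = 1632 d
  layer 2 (sandy clay): t_2 = 12.1 × 0.06 / 0.001091 = 665.4 d
  layer 3 (coarse sand): t_3 = 4.43 × 0.26 / 0.001091 = 1056 d
Total t = Σ t_i = 3353 days = 9.181 years.

9.18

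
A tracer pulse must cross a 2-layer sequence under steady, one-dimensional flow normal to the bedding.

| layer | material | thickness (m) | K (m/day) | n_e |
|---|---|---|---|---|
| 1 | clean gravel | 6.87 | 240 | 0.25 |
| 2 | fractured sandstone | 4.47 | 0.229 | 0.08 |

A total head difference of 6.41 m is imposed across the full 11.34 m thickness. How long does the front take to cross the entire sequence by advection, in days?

6.33

With flow normal to the layers, continuity requires the same specific discharge q through every layer.
Σ(b_i/K_i) = 6.87/240 + 4.47/0.229 = 19.55 d.
q = Δh / Σ(b_i/K_i) = 6.41 / 19.55 = 0.3279 m/day.
In each layer the seepage velocity is v_i = q/n_i, so the layer transit time is t_i = b_i·n_i / q:
  layer 1 (clean gravel): t_1 = 6.87 × 0.25 / 0.3279 = 5.238 d
  layer 2 (fractured sandstone): t_2 = 4.47 × 0.08 / 0.3279 = 1.091 d
Total t = Σ t_i = 6.328 days.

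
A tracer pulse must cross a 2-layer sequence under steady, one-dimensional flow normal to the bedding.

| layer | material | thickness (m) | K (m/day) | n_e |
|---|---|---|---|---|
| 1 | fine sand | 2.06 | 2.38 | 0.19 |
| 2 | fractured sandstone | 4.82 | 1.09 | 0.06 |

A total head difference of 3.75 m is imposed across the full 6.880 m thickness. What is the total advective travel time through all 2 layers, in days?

With flow normal to the layers, continuity requires the same specific discharge q through every layer.
Σ(b_i/K_i) = 2.06/2.38 + 4.82/1.09 = 5.288 d.
q = Δh / Σ(b_i/K_i) = 3.75 / 5.288 = 0.7092 m/day.
In each layer the seepage velocity is v_i = q/n_i, so the layer transit time is t_i = b_i·n_i / q:
  layer 1 (fine sand): t_1 = 2.06 × 0.19 / 0.7092 = 0.5519 d
  layer 2 (fractured sandstone): t_2 = 4.82 × 0.06 / 0.7092 = 0.4078 d
Total t = Σ t_i = 0.9597 days.

0.960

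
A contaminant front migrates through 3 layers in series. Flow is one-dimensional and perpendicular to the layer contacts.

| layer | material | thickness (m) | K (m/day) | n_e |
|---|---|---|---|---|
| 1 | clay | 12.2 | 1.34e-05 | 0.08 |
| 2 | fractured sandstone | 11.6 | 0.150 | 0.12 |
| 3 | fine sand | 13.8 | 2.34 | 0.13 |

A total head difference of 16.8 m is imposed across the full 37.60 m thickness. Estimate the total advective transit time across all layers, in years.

With flow normal to the layers, continuity requires the same specific discharge q through every layer.
Σ(b_i/K_i) = 12.2/1.34e-05 + 11.6/0.150 + 13.8/2.34 = 9.105e+05 d.
q = Δh / Σ(b_i/K_i) = 16.8 / 9.105e+05 = 1.845e-05 m/day.
In each layer the seepage velocity is v_i = q/n_i, so the layer transit time is t_i = b_i·n_i / q:
  layer 1 (clay): t_1 = 12.2 × 0.08 / 1.845e-05 = 52898 d
  layer 2 (fractured sandstone): t_2 = 11.6 × 0.12 / 1.845e-05 = 75444 d
  layer 3 (fine sand): t_3 = 13.8 × 0.13 / 1.845e-05 = 97232 d
Total t = Σ t_i = 2.256e+05 days = 617.6 years.

618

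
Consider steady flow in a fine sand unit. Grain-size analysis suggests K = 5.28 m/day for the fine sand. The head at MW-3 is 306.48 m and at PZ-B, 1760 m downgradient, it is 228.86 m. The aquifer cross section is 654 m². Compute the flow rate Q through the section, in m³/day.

Hydraulic gradient i = (306.48 − 228.86) / 1760 = 77.62 / 1760 = 0.04410.
Darcy's law: Q = K · A · i = 5.280 × 654.0 × 0.04410 = 152.3 m³/day.

152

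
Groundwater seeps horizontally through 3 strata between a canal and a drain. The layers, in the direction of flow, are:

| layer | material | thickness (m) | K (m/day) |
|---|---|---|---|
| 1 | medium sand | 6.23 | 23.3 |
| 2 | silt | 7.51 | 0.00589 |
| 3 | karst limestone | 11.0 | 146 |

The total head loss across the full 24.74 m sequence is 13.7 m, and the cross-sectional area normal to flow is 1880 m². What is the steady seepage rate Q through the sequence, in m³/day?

Flow is perpendicular to layering, so the layers act in series and the equivalent K is the thickness-weighted harmonic mean.
Total thickness L = 6.23 + 7.51 + 11.0 = 24.74 m.
Σ(b_i/K_i) = 6.23/23.3 + 7.51/0.00589 + 11.0/146 = 1275 d.
K_eq = L / Σ(b_i/K_i) = 24.74 / 1275 = 0.01940 m/day.
Q = K_eq · A · (Δh/L) = 0.01940 × 1880 × (13.7/24.74) = 20.19 m³/day.

20.2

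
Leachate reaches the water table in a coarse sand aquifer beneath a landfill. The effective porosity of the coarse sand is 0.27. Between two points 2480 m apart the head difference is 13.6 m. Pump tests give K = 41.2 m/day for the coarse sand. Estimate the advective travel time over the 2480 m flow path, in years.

Hydraulic gradient i = Δh / L = 13.6 / 2480 = 0.005484.
Darcy flux q = K · i = 41.20 × 0.005484 = 0.2259 m/day.
Seepage velocity v = q / n_e = 0.2259 / 0.27 = 0.8368 m/day.
Travel time t = L / v = 2480 / 0.8368 = 2964 days = 8.114 years.

8.11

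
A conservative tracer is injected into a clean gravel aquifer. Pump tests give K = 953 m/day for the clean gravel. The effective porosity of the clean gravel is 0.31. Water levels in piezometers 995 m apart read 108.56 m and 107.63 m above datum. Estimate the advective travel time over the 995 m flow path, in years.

0.948

Hydraulic gradient i = (108.56 − 107.63) / 995 = 0.93 / 995 = 0.0009347.
Darcy flux q = K · i = 953.0 × 0.0009347 = 0.8907 m/day.
Seepage velocity v = q / n_e = 0.8907 / 0.31 = 2.873 m/day.
Travel time t = L / v = 995 / 2.873 = 346.3 days = 0.9481 years.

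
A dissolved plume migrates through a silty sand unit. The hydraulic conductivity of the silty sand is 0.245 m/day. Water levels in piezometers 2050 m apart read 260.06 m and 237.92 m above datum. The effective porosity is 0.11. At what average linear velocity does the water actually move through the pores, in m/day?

Hydraulic gradient i = (260.06 − 237.92) / 2050 = 22.14 / 2050 = 0.01080.
Darcy flux q = K · i = 0.2450 × 0.01080 = 0.002646 m/day.
Seepage velocity v = q / n_e = 0.002646 / 0.11 = 0.02405 m/day.

0.0241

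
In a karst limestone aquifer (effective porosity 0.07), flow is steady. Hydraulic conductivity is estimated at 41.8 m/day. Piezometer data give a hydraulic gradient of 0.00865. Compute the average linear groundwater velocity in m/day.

Hydraulic gradient i = 0.00865.
Darcy flux q = K · i = 41.80 × 0.008650 = 0.3616 m/day.
Seepage velocity v = q / n_e = 0.3616 / 0.07 = 5.165 m/day.

5.17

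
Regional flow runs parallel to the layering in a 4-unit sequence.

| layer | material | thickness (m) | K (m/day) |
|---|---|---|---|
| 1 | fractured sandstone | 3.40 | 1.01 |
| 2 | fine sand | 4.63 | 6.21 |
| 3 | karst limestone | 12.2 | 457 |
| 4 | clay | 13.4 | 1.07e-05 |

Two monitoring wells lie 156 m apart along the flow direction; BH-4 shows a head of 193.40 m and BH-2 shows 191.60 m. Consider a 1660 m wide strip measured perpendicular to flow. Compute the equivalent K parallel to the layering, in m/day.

167

Flow is parallel to layering, so each bed carries its own Darcy discharge and the transmissivities add.
Σ(K_i·b_i) = 1.01×3.40 + 6.21×4.63 + 457×12.2 + 1.07e-05×13.4 = 5608 m²/day.
Total thickness b = 33.63 m, so K_eq = Σ(K_i·b_i)/b = 166.7 m/day.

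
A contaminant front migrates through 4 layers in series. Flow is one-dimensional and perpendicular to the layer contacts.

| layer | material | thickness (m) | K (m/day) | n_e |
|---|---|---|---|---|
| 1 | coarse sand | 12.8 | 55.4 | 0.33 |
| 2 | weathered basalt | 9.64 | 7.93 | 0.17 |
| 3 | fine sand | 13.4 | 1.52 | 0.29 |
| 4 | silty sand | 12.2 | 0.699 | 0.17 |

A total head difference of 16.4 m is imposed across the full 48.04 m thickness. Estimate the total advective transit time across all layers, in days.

With flow normal to the layers, continuity requires the same specific discharge q through every layer.
Σ(b_i/K_i) = 12.8/55.4 + 9.64/7.93 + 13.4/1.52 + 12.2/0.699 = 27.72 d.
q = Δh / Σ(b_i/K_i) = 16.4 / 27.72 = 0.5917 m/day.
In each layer the seepage velocity is v_i = q/n_i, so the layer transit time is t_i = b_i·n_i / q:
  layer 1 (coarse sand): t_1 = 12.8 × 0.33 / 0.5917 = 7.139 d
  layer 2 (weathered basalt): t_2 = 9.64 × 0.17 / 0.5917 = 2.770 d
  layer 3 (fine sand): t_3 = 13.4 × 0.29 / 0.5917 = 6.567 d
  layer 4 (silty sand): t_4 = 12.2 × 0.17 / 0.5917 = 3.505 d
Total t = Σ t_i = 19.98 days.

20.0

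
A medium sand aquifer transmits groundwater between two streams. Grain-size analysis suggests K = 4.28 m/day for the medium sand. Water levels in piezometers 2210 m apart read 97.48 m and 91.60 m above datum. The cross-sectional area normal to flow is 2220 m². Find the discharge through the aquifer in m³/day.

25.3

Hydraulic gradient i = (97.48 − 91.60) / 2210 = 5.88 / 2210 = 0.002661.
Darcy's law: Q = K · A · i = 4.280 × 2220 × 0.002661 = 25.28 m³/day.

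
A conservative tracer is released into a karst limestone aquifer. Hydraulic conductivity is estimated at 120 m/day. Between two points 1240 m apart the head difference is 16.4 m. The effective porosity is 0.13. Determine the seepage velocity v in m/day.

Hydraulic gradient i = Δh / L = 16.4 / 1240 = 0.01323.
Darcy flux q = K · i = 120.0 × 0.01323 = 1.587 m/day.
Seepage velocity v = q / n_e = 1.587 / 0.13 = 12.21 m/day.

12.2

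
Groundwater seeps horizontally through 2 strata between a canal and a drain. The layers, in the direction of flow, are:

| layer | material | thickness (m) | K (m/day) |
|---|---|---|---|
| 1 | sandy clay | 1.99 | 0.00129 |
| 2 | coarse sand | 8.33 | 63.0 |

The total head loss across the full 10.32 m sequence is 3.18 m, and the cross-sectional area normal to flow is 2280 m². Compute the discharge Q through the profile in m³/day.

4.70

Flow is perpendicular to layering, so the layers act in series and the equivalent K is the thickness-weighted harmonic mean.
Total thickness L = 1.99 + 8.33 = 10.32 m.
Σ(b_i/K_i) = 1.99/0.00129 + 8.33/63.0 = 1543 d.
K_eq = L / Σ(b_i/K_i) = 10.32 / 1543 = 0.006689 m/day.
Q = K_eq · A · (Δh/L) = 0.006689 × 2280 × (3.18/10.32) = 4.700 m³/day.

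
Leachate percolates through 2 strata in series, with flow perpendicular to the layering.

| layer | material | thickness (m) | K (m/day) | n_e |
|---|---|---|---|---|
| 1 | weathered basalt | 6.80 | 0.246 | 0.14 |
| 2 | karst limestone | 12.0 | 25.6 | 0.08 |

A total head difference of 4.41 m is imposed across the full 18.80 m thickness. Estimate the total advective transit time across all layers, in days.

With flow normal to the layers, continuity requires the same specific discharge q through every layer.
Σ(b_i/K_i) = 6.80/0.246 + 12.0/25.6 = 28.11 d.
q = Δh / Σ(b_i/K_i) = 4.41 / 28.11 = 0.1569 m/day.
In each layer the seepage velocity is v_i = q/n_i, so the layer transit time is t_i = b_i·n_i / q:
  layer 1 (weathered basalt): t_1 = 6.80 × 0.14 / 0.1569 = 6.068 d
  layer 2 (karst limestone): t_2 = 12.0 × 0.08 / 0.1569 = 6.119 d
Total t = Σ t_i = 12.19 days.

12.2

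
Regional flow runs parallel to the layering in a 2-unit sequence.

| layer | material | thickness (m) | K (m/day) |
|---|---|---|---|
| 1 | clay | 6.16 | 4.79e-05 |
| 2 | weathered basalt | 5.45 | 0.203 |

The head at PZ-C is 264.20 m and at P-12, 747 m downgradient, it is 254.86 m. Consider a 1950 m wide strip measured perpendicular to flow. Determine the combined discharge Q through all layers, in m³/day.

Flow is parallel to layering, so each bed carries its own Darcy discharge and the transmissivities add.
Σ(K_i·b_i) = 4.79e-05×6.16 + 0.203×5.45 = 1.107 m²/day.
Hydraulic gradient i = (264.20 − 254.86) / 747 = 9.34 / 747 = 0.01250.
Q = Σ(K_i·b_i) · W · i = 1.107 × 1950 × 0.01250 = 26.98 m³/day.

27.0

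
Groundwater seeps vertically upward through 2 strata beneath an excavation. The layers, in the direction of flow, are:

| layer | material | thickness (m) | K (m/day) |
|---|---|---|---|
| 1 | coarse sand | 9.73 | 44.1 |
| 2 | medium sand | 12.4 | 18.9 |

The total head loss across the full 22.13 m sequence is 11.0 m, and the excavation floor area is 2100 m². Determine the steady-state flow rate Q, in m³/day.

Flow is perpendicular to layering, so the layers act in series and the equivalent K is the thickness-weighted harmonic mean.
Total thickness L = 9.73 + 12.4 = 22.13 m.
Σ(b_i/K_i) = 9.73/44.1 + 12.4/18.9 = 0.8767 d.
K_eq = L / Σ(b_i/K_i) = 22.13 / 0.8767 = 25.24 m/day.
Q = K_eq · A · (Δh/L) = 25.24 × 2100 × (11.0/22.13) = 26348 m³/day.

26300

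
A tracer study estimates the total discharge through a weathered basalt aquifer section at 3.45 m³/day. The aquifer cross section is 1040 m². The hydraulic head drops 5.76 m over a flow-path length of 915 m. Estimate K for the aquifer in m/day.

Hydraulic gradient i = Δh / L = 5.76 / 915 = 0.006295.
From Q = K·A·i, K = Q / (A·i) = 3.45 / (1040 × 0.006295) = 0.5270 m/day.

0.527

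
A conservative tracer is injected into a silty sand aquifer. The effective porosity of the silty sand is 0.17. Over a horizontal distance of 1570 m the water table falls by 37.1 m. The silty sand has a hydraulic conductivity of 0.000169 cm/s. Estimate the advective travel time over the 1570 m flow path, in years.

Convert K: 0.000169 cm/s × 864 = 0.1460 m/day.
Hydraulic gradient i = Δh / L = 37.1 / 1570 = 0.02363.
Darcy flux q = K · i = 0.1460 × 0.02363 = 0.003450 m/day.
Seepage velocity v = q / n_e = 0.003450 / 0.17 = 0.02030 m/day.
Travel time t = L / v = 1570 / 0.02030 = 77352 days = 211.8 years.

212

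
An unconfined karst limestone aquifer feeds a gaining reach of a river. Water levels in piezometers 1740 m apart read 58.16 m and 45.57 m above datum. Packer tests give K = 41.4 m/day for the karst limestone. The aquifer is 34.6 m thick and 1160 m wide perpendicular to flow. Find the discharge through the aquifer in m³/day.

12000

Cross-sectional area A = 1160 × 34.6 = 40136 m².
Hydraulic gradient i = (58.16 − 45.57) / 1740 = 12.59 / 1740 = 0.007236.
Darcy's law: Q = K · A · i = 41.40 × 40136 × 0.007236 = 12023 m³/day.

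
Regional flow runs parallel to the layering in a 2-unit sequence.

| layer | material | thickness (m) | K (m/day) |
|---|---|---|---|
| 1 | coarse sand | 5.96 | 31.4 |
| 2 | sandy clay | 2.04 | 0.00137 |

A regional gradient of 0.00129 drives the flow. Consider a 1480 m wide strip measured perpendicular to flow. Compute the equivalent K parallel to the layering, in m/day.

23.4

Flow is parallel to layering, so each bed carries its own Darcy discharge and the transmissivities add.
Σ(K_i·b_i) = 31.4×5.96 + 0.00137×2.04 = 187.1 m²/day.
Total thickness b = 8.000 m, so K_eq = Σ(K_i·b_i)/b = 23.39 m/day.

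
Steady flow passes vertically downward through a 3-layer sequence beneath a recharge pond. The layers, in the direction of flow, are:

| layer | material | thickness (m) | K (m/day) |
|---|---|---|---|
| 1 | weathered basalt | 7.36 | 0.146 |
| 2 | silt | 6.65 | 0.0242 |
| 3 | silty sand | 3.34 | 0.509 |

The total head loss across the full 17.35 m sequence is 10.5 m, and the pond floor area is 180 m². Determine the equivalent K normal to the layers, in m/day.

0.0523

Flow is perpendicular to layering, so the layers act in series and the equivalent K is the thickness-weighted harmonic mean.
Total thickness L = 7.36 + 6.65 + 3.34 = 17.35 m.
Σ(b_i/K_i) = 7.36/0.146 + 6.65/0.0242 + 3.34/0.509 = 331.8 d.
K_eq = L / Σ(b_i/K_i) = 17.35 / 331.8 = 0.05230 m/day.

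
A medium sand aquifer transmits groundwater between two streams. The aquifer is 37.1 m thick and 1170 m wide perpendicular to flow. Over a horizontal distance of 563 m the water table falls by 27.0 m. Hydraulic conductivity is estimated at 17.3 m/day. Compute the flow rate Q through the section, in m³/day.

36000

Cross-sectional area A = 1170 × 37.1 = 43407 m².
Hydraulic gradient i = Δh / L = 27.0 / 563 = 0.04796.
Darcy's law: Q = K · A · i = 17.30 × 43407 × 0.04796 = 36013 m³/day.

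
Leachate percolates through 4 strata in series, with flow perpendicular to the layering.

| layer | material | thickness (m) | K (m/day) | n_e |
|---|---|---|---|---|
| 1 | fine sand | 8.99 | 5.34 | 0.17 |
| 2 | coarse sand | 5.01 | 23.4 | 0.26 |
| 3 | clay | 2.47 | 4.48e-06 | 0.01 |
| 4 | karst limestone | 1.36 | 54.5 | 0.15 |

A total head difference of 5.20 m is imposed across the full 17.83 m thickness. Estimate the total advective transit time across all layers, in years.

With flow normal to the layers, continuity requires the same specific discharge q through every layer.
Σ(b_i/K_i) = 8.99/5.34 + 5.01/23.4 + 2.47/4.48e-06 + 1.36/54.5 = 5.513e+05 d.
q = Δh / Σ(b_i/K_i) = 5.20 / 5.513e+05 = 9.432e-06 m/day.
In each layer the seepage velocity is v_i = q/n_i, so the layer transit time is t_i = b_i·n_i / q:
  layer 1 (fine sand): t_1 = 8.99 × 0.17 / 9.432e-06 = 1.620e+05 d
  layer 2 (coarse sand): t_2 = 5.01 × 0.26 / 9.432e-06 = 1.381e+05 d
  layer 3 (clay): t_3 = 2.47 × 0.01 / 9.432e-06 = 2619 d
  layer 4 (karst limestone): t_4 = 1.36 × 0.15 / 9.432e-06 = 21630 d
Total t = Σ t_i = 3.244e+05 days = 888.2 years.

888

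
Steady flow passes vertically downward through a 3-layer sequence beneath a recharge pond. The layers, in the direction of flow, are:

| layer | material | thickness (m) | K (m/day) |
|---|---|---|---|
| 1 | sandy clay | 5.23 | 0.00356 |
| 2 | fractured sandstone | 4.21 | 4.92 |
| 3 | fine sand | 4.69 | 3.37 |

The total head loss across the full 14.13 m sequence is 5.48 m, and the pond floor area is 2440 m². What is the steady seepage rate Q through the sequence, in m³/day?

9.09

Flow is perpendicular to layering, so the layers act in series and the equivalent K is the thickness-weighted harmonic mean.
Total thickness L = 5.23 + 4.21 + 4.69 = 14.13 m.
Σ(b_i/K_i) = 5.23/0.00356 + 4.21/4.92 + 4.69/3.37 = 1471 d.
K_eq = L / Σ(b_i/K_i) = 14.13 / 1471 = 0.009603 m/day.
Q = K_eq · A · (Δh/L) = 0.009603 × 2440 × (5.48/14.13) = 9.088 m³/day.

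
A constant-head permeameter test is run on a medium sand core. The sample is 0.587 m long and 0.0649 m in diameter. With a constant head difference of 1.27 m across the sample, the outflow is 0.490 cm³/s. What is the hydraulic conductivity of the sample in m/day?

Cross-sectional area A = π·(d/2)² = π × (0.0649/2)² = 0.003308 m².
Convert discharge: 0.490 cm³/s = 4.900e-07 m³/s.
Darcy's law rearranged: K = Q·L / (A·Δh) = 4.900e-07 × 0.587 / (0.003308 × 1.27) = 6.846e-05 m/s = 5.915 m/day.

5.92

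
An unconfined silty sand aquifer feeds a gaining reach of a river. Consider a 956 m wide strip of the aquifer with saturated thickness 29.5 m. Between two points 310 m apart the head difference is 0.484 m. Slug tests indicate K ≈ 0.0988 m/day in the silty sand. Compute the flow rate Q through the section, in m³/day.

Cross-sectional area A = 956 × 29.5 = 28202 m².
Hydraulic gradient i = Δh / L = 0.484 / 310 = 0.001561.
Darcy's law: Q = K · A · i = 0.09880 × 28202 × 0.001561 = 4.350 m³/day.

4.35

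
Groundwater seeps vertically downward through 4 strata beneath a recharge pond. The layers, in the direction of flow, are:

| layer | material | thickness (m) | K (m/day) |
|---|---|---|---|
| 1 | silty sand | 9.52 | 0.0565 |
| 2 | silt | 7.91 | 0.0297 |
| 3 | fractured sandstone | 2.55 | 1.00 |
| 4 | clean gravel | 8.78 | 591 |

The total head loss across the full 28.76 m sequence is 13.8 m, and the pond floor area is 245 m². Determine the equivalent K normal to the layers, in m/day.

0.0658

Flow is perpendicular to layering, so the layers act in series and the equivalent K is the thickness-weighted harmonic mean.
Total thickness L = 9.52 + 7.91 + 2.55 + 8.78 = 28.76 m.
Σ(b_i/K_i) = 9.52/0.0565 + 7.91/0.0297 + 2.55/1.00 + 8.78/591 = 437.4 d.
K_eq = L / Σ(b_i/K_i) = 28.76 / 437.4 = 0.06575 m/day.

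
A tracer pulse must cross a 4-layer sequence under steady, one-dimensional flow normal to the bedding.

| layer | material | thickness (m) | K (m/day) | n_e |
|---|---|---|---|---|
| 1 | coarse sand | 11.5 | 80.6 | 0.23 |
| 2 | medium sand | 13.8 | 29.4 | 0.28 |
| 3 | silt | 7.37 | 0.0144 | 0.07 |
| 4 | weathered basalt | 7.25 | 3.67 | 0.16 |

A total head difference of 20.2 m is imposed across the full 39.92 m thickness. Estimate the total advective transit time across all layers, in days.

With flow normal to the layers, continuity requires the same specific discharge q through every layer.
Σ(b_i/K_i) = 11.5/80.6 + 13.8/29.4 + 7.37/0.0144 + 7.25/3.67 = 514.4 d.
q = Δh / Σ(b_i/K_i) = 20.2 / 514.4 = 0.03927 m/day.
In each layer the seepage velocity is v_i = q/n_i, so the layer transit time is t_i = b_i·n_i / q:
  layer 1 (coarse sand): t_1 = 11.5 × 0.23 / 0.03927 = 67.35 d
  layer 2 (medium sand): t_2 = 13.8 × 0.28 / 0.03927 = 98.40 d
  layer 3 (silt): t_3 = 7.37 × 0.07 / 0.03927 = 13.14 d
  layer 4 (weathered basalt): t_4 = 7.25 × 0.16 / 0.03927 = 29.54 d
Total t = Σ t_i = 208.4 days.

208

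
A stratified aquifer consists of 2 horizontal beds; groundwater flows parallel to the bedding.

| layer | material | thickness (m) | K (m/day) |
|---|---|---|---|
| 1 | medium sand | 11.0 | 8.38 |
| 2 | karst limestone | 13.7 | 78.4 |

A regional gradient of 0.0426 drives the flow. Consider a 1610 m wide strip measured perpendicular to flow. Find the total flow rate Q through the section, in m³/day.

Flow is parallel to layering, so each bed carries its own Darcy discharge and the transmissivities add.
Σ(K_i·b_i) = 8.38×11.0 + 78.4×13.7 = 1166 m²/day.
Hydraulic gradient i = 0.0426.
Q = Σ(K_i·b_i) · W · i = 1166 × 1610 × 0.04260 = 79989 m³/day.

80000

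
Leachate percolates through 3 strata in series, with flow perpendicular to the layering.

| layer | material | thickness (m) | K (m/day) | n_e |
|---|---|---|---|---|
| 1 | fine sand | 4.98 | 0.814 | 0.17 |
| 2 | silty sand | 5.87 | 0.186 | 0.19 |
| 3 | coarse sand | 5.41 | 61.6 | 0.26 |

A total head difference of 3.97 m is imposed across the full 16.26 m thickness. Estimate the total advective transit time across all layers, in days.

32.0

With flow normal to the layers, continuity requires the same specific discharge q through every layer.
Σ(b_i/K_i) = 4.98/0.814 + 5.87/0.186 + 5.41/61.6 = 37.76 d.
q = Δh / Σ(b_i/K_i) = 3.97 / 37.76 = 0.1051 m/day.
In each layer the seepage velocity is v_i = q/n_i, so the layer transit time is t_i = b_i·n_i / q:
  layer 1 (fine sand): t_1 = 4.98 × 0.17 / 0.1051 = 8.053 d
  layer 2 (silty sand): t_2 = 5.87 × 0.19 / 0.1051 = 10.61 d
  layer 3 (coarse sand): t_3 = 5.41 × 0.26 / 0.1051 = 13.38 d
Total t = Σ t_i = 32.04 days.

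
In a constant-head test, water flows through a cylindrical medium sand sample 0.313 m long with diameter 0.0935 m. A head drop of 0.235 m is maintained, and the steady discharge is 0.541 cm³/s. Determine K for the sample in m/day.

Cross-sectional area A = π·(d/2)² = π × (0.0935/2)² = 0.006866 m².
Convert discharge: 0.541 cm³/s = 5.410e-07 m³/s.
Darcy's law rearranged: K = Q·L / (A·Δh) = 5.410e-07 × 0.313 / (0.006866 × 0.235) = 0.0001049 m/s = 9.067 m/day.

9.07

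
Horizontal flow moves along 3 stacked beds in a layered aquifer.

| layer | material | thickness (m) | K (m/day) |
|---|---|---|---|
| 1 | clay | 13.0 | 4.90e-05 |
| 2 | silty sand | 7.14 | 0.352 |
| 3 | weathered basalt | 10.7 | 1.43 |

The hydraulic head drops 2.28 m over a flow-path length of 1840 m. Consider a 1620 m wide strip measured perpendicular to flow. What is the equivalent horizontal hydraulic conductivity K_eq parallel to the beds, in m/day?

Flow is parallel to layering, so each bed carries its own Darcy discharge and the transmissivities add.
Σ(K_i·b_i) = 4.90e-05×13.0 + 0.352×7.14 + 1.43×10.7 = 17.81 m²/day.
Total thickness b = 30.84 m, so K_eq = Σ(K_i·b_i)/b = 0.5777 m/day.

0.578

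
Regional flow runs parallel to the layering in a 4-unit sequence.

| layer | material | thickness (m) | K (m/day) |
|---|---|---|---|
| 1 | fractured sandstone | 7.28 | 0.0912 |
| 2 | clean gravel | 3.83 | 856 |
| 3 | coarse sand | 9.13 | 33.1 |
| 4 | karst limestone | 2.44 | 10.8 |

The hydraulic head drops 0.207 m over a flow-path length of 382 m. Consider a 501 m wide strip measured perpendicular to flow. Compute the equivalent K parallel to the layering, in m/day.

159

Flow is parallel to layering, so each bed carries its own Darcy discharge and the transmissivities add.
Σ(K_i·b_i) = 0.0912×7.28 + 856×3.83 + 33.1×9.13 + 10.8×2.44 = 3608 m²/day.
Total thickness b = 22.68 m, so K_eq = Σ(K_i·b_i)/b = 159.1 m/day.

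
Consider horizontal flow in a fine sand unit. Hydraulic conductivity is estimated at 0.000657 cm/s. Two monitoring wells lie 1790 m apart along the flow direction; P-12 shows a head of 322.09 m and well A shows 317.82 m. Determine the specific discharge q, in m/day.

Convert K: 0.000657 cm/s × 864 = 0.5676 m/day.
Hydraulic gradient i = (322.09 − 317.82) / 1790 = 4.27 / 1790 = 0.002385.
Specific discharge q = K · i = 0.5676 × 0.002385 = 0.001354 m/day.

0.00135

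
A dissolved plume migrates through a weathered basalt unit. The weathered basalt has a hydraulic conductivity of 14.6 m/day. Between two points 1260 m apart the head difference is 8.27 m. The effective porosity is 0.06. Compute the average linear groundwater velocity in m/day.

1.60

Hydraulic gradient i = Δh / L = 8.27 / 1260 = 0.006563.
Darcy flux q = K · i = 14.60 × 0.006563 = 0.09583 m/day.
Seepage velocity v = q / n_e = 0.09583 / 0.06 = 1.597 m/day.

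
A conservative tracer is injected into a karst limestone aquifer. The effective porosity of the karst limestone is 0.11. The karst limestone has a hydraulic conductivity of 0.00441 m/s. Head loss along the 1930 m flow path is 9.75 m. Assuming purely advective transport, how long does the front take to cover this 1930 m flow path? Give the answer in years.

Convert K: 0.00441 m/s × 86400 = 381.0 m/day.
Hydraulic gradient i = Δh / L = 9.75 / 1930 = 0.005052.
Darcy flux q = K · i = 381.0 × 0.005052 = 1.925 m/day.
Seepage velocity v = q / n_e = 1.925 / 0.11 = 17.50 m/day.
Travel time t = L / v = 1930 / 17.50 = 110.3 days = 0.3020 years.

0.302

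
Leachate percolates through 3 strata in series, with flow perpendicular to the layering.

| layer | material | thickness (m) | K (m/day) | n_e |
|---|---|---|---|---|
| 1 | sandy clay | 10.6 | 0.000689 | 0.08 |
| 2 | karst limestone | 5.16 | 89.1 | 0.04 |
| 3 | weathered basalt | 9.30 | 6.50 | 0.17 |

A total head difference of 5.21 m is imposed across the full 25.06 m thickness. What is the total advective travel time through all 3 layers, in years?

With flow normal to the layers, continuity requires the same specific discharge q through every layer.
Σ(b_i/K_i) = 10.6/0.000689 + 5.16/89.1 + 9.30/6.50 = 15386 d.
q = Δh / Σ(b_i/K_i) = 5.21 / 15386 = 0.0003386 m/day.
In each layer the seepage velocity is v_i = q/n_i, so the layer transit time is t_i = b_i·n_i / q:
  layer 1 (sandy clay): t_1 = 10.6 × 0.08 / 0.0003386 = 2504 d
  layer 2 (karst limestone): t_2 = 5.16 × 0.04 / 0.0003386 = 609.5 d
  layer 3 (weathered basalt): t_3 = 9.30 × 0.17 / 0.0003386 = 4669 d
Total t = Σ t_i = 7783 days = 21.31 years.

21.3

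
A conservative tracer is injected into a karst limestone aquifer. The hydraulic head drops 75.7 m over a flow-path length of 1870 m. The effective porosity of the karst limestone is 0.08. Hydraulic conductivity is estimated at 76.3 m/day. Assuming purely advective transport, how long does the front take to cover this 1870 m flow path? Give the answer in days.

Hydraulic gradient i = Δh / L = 75.7 / 1870 = 0.04048.
Darcy flux q = K · i = 76.30 × 0.04048 = 3.089 m/day.
Seepage velocity v = q / n_e = 3.089 / 0.08 = 38.61 m/day.
Travel time t = L / v = 1870 / 38.61 = 48.43 days.

48.4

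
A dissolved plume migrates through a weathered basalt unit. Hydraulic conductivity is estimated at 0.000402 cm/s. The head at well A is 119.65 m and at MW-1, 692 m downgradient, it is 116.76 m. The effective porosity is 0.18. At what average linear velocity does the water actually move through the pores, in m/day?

Convert K: 0.000402 cm/s × 864 = 0.3473 m/day.
Hydraulic gradient i = (119.65 − 116.76) / 692 = 2.89 / 692 = 0.004176.
Darcy flux q = K · i = 0.3473 × 0.004176 = 0.001451 m/day.
Seepage velocity v = q / n_e = 0.001451 / 0.18 = 0.008059 m/day.

0.00806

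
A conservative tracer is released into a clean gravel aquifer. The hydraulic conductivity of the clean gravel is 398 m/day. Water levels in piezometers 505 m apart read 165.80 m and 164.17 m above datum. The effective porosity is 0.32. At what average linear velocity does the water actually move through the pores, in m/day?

Hydraulic gradient i = (165.80 − 164.17) / 505 = 1.63 / 505 = 0.003228.
Darcy flux q = K · i = 398.0 × 0.003228 = 1.285 m/day.
Seepage velocity v = q / n_e = 1.285 / 0.32 = 4.014 m/day.

4.01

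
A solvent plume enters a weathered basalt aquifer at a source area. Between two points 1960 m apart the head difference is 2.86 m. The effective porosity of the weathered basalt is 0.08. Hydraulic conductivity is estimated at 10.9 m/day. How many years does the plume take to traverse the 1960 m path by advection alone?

Hydraulic gradient i = Δh / L = 2.86 / 1960 = 0.001459.
Darcy flux q = K · i = 10.90 × 0.001459 = 0.01591 m/day.
Seepage velocity v = q / n_e = 0.01591 / 0.08 = 0.1988 m/day.
Travel time t = L / v = 1960 / 0.1988 = 9858 days = 26.99 years.

27.0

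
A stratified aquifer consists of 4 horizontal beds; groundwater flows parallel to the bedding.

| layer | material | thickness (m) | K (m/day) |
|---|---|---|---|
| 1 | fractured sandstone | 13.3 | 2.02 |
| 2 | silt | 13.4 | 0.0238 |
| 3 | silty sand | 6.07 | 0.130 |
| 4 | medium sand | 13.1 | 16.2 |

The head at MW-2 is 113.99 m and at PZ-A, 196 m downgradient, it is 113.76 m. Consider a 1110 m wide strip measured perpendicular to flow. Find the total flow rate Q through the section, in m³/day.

Flow is parallel to layering, so each bed carries its own Darcy discharge and the transmissivities add.
Σ(K_i·b_i) = 2.02×13.3 + 0.0238×13.4 + 0.130×6.07 + 16.2×13.1 = 240.2 m²/day.
Hydraulic gradient i = (113.99 − 113.76) / 196 = 0.23 / 196 = 0.001173.
Q = Σ(K_i·b_i) · W · i = 240.2 × 1110 × 0.001173 = 312.9 m³/day.

313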